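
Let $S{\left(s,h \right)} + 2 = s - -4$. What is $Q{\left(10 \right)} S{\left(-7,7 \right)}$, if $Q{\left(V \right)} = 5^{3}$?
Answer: $-625$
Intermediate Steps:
$Q{\left(V \right)} = 125$
$S{\left(s,h \right)} = 2 + s$ ($S{\left(s,h \right)} = -2 + \left(s - -4\right) = -2 + \left(s + \left(-1 + 5\right)\right) = -2 + \left(s + 4\right) = -2 + \left(4 + s\right) = 2 + s$)
$Q{\left(10 \right)} S{\left(-7,7 \right)} = 125 \left(2 - 7\right) = 125 \left(-5\right) = -625$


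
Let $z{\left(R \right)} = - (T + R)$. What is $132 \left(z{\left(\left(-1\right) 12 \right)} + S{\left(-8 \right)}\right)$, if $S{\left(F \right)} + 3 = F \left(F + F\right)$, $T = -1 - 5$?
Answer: $18876$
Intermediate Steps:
$T = -6$ ($T = -1 - 5 = -6$)
$z{\left(R \right)} = 6 - R$ ($z{\left(R \right)} = - (-6 + R) = 6 - R$)
$S{\left(F \right)} = -3 + 2 F^{2}$ ($S{\left(F \right)} = -3 + F \left(F + F\right) = -3 + F 2 F = -3 + 2 F^{2}$)
$132 \left(z{\left(\left(-1\right) 12 \right)} + S{\left(-8 \right)}\right) = 132 \left(\left(6 - \left(-1\right) 12\right) - \left(3 - 2 \left(-8\right)^{2}\right)\right) = 132 \left(\left(6 - -12\right) + \left(-3 + 2 \cdot 64\right)\right) = 132 \left(\left(6 + 12\right) + \left(-3 + 128\right)\right) = 132 \left(18 + 125\right) = 132 \cdot 143 = 18876$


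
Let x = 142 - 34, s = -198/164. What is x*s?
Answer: -5346/41 ≈ -130.39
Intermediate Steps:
s = -99/82 (s = -198*1/164 = -99/82 ≈ -1.2073)
x = 108
x*s = 108*(-99/82) = -5346/41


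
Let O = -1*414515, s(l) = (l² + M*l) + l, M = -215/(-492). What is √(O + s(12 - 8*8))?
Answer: 2*I*√1557854778/123 ≈ 641.78*I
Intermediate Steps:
M = 215/492 (M = -215*(-1/492) = 215/492 ≈ 0.43699)
s(l) = l² + 707*l/492 (s(l) = (l² + 215*l/492) + l = l² + 707*l/492)
O = -414515
√(O + s(12 - 8*8)) = √(-414515 + (12 - 8*8)*(707 + 492*(12 - 8*8))/492) = √(-414515 + (12 - 64)*(707 + 492*(12 - 64))/492) = √(-414515 + (1/492)*(-52)*(707 + 492*(-52))) = √(-414515 + (1/492)*(-52)*(707 - 25584)) = √(-414515 + (1/492)*(-52)*(-24877)) = √(-414515 + 323401/123) = √(-50661944/123) = 2*I*√1557854778/123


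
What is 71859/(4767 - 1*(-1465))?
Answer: 71859/6232 ≈ 11.531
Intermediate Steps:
71859/(4767 - 1*(-1465)) = 71859/(4767 + 1465) = 71859/6232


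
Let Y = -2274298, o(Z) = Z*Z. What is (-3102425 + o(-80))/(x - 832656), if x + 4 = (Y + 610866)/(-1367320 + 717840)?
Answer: 251350789625/67599294171 ≈ 3.7182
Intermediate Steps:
o(Z) = Z²
x = -116811/81185 (x = -4 + (-2274298 + 610866)/(-1367320 + 717840) = -4 - 1663432/(-649480) = -4 - 1663432*(-1/649480) = -4 + 207929/81185 = -116811/81185 ≈ -1.4388)
(-3102425 + o(-80))/(x - 832656) = (-3102425 + (-80)²)/(-116811/81185 - 832656) = (-3102425 + 6400)/(-67599294171/81185) = -3096025*(-81185/67599294171) = 251350789625/67599294171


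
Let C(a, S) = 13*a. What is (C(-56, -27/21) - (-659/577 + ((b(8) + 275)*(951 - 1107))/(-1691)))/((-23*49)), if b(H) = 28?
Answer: 736473963/1099621789 ≈ 0.66975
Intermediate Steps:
(C(-56, -27/21) - (-659/577 + ((b(8) + 275)*(951 - 1107))/(-1691)))/((-23*49)) = (13*(-56) - (-659/577 + ((28 + 275)*(951 - 1107))/(-1691)))/((-23*49)) = (-728 - (-659*1/577 + (303*(-156))*(-1/1691)))/(-1127) = (-728 - (-659/577 - 47268*(-1/1691)))*(-1/1127) = (-728 - (-659/577 + 47268/1691))*(-1/1127) = (-728 - 1*26159267/975707)*(-1/1127) = (-728 - 26159267/975707)*(-1/1127) = -736473963/975707*(-1/1127) = 736473963/1099621789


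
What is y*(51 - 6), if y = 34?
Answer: 1530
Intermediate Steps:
y*(51 - 6) = 34*(51 - 6) = 34*45 = 1530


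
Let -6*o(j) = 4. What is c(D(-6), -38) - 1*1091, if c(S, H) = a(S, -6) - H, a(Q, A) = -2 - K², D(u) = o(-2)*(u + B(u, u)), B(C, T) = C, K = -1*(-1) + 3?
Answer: -1071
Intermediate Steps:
o(j) = -⅔ (o(j) = -⅙*4 = -⅔)
K = 4 (K = 1 + 3 = 4)
D(u) = -4*u/3 (D(u) = -2*(u + u)/3 = -4*u/3)
a(Q, A) = -18 (a(Q, A) = -2 - 1*4² = -2 - 1*16 = -2 - 16 = -18)
c(S, H) = -18 - H
c(D(-6), -38) - 1*1091 = (-18 - 1*(-38)) - 1*1091 = (-18 + 38) - 1091 = 20 - 1091 = -1071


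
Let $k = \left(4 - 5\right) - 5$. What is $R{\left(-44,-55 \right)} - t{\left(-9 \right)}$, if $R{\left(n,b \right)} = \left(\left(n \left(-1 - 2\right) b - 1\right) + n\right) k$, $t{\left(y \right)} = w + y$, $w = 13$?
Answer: $43826$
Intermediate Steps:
$k = -6$ ($k = -1 - 5 = -6$)
$t{\left(y \right)} = 13 + y$
$R{\left(n,b \right)} = 6 - 6 n + 18 b n$ ($R{\left(n,b \right)} = \left(\left(n \left(-1 - 2\right) b - 1\right) + n\right) \left(-6\right) = \left(\left(n \left(-3\right) b - 1\right) + n\right) \left(-6\right) = \left(\left(- 3 n b - 1\right) + n\right) \left(-6\right) = \left(\left(- 3 b n - 1\right) + n\right) \left(-6\right) = \left(\left(-1 - 3 b n\right) + n\right) \left(-6\right) = \left(-1 + n - 3 b n\right) \left(-6\right) = 6 - 6 n + 18 b n$)
$R{\left(-44,-55 \right)} - t{\left(-9 \right)} = \left(6 - -264 + 18 \left(-55\right) \left(-44\right)\right) - \left(13 - 9\right) = \left(6 + 264 + 43560\right) - 4 = 43830 - 4 = 43826$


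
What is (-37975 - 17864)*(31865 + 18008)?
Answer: -2784858447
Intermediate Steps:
(-37975 - 17864)*(31865 + 18008) = -55839*49873 = -2784858447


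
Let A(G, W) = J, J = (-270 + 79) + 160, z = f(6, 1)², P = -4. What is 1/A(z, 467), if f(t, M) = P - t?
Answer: -1/31 ≈ -0.032258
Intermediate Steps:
f(t, M) = -4 - t
z = 100 (z = (-4 - 1*6)² = (-4 - 6)² = (-10)² = 100)
J = -31 (J = -191 + 160 = -31)
A(G, W) = -31
1/A(z, 467) = 1/(-31) = -1/31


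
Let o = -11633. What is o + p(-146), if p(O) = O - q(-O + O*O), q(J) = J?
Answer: -33241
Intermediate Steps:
p(O) = -O² + 2*O (p(O) = O - (-O + O*O) = O - (-O + O²) = O - (O² - O) = O + (O - O²) = -O² + 2*O)
o + p(-146) = -11633 - 146*(2 - 1*(-146)) = -11633 - 146*(2 + 146) = -11633 - 146*148 = -11633 - 21608 = -33241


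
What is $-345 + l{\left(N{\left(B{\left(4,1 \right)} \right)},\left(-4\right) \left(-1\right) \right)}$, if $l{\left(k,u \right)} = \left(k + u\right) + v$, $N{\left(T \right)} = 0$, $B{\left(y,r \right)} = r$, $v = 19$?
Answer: $-322$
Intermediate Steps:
$l{\left(k,u \right)} = 19 + k + u$ ($l{\left(k,u \right)} = \left(k + u\right) + 19 = 19 + k + u$)
$-345 + l{\left(N{\left(B{\left(4,1 \right)} \right)},\left(-4\right) \left(-1\right) \right)} = -345 + \left(19 + 0 - -4\right) = -345 + \left(19 + 0 + 4\right) = -345 + 23 = -322$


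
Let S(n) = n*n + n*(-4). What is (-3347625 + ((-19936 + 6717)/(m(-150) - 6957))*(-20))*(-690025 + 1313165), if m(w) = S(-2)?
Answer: -2897541179183140/1389 ≈ -2.0861e+12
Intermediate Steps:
S(n) = n² - 4*n
m(w) = 12 (m(w) = -2*(-4 - 2) = -2*(-6) = 12)
(-3347625 + ((-19936 + 6717)/(m(-150) - 6957))*(-20))*(-690025 + 1313165) = (-3347625 + ((-19936 + 6717)/(12 - 6957))*(-20))*(-690025 + 1313165) = (-3347625 - 13219/(-6945)*(-20))*623140 = (-3347625 - 13219*(-1/6945)*(-20))*623140 = (-3347625 + (13219/6945)*(-20))*623140 = (-3347625 - 52876/1389)*623140 = -4649904001/1389*623140 = -2897541179183140/1389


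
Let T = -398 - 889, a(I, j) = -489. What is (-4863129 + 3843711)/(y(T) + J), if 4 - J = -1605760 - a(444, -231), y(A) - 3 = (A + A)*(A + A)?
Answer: -509709/4115377 ≈ -0.12385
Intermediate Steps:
T = -1287
y(A) = 3 + 4*A**2 (y(A) = 3 + (A + A)*(A + A) = 3 + (2*A)*(2*A) = 3 + 4*A**2)
J = 1605275 (J = 4 - (-1605760 - 1*(-489)) = 4 - (-1605760 + 489) = 4 - 1*(-1605271) = 4 + 1605271 = 1605275)
(-4863129 + 3843711)/(y(T) + J) = (-4863129 + 3843711)/((3 + 4*(-1287)**2) + 1605275) = -1019418/((3 + 4*1656369) + 1605275) = -1019418/((3 + 6625476) + 1605275) = -1019418/(6625479 + 1605275) = -1019418/8230754 = -1019418*1/8230754 = -509709/4115377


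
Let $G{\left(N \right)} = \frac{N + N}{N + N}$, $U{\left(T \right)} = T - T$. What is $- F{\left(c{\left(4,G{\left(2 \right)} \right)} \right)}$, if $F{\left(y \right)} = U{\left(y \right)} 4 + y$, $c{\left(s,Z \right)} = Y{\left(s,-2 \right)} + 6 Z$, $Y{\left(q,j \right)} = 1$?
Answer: $-7$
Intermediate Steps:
$U{\left(T \right)} = 0$
$G{\left(N \right)} = 1$ ($G{\left(N \right)} = \frac{2 N}{2 N} = 2 N \frac{1}{2 N} = 1$)
$c{\left(s,Z \right)} = 1 + 6 Z$
$F{\left(y \right)} = y$ ($F{\left(y \right)} = 0 \cdot 4 + y = 0 + y = y$)
$- F{\left(c{\left(4,G{\left(2 \right)} \right)} \right)} = - (1 + 6 \cdot 1) = - (1 + 6) = \left(-1\right) 7 = -7$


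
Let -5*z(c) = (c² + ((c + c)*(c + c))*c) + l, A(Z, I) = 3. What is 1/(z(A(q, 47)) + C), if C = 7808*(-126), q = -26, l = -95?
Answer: -5/4919062 ≈ -1.0165e-6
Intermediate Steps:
C = -983808
z(c) = 19 - 4*c³/5 - c²/5 (z(c) = -((c² + ((c + c)*(c + c))*c) - 95)/5 = -((c² + ((2*c)*(2*c))*c) - 95)/5 = -((c² + (4*c²)*c) - 95)/5 = -((c² + 4*c³) - 95)/5 = -(-95 + c² + 4*c³)/5 = 19 - 4*c³/5 - c²/5)
1/(z(A(q, 47)) + C) = 1/((19 - ⅘*3³ - ⅕*3²) - 983808) = 1/((19 - ⅘*27 - ⅕*9) - 983808) = 1/((19 - 108/5 - 9/5) - 983808) = 1/(-22/5 - 983808) = 1/(-4919062/5) = -5/4919062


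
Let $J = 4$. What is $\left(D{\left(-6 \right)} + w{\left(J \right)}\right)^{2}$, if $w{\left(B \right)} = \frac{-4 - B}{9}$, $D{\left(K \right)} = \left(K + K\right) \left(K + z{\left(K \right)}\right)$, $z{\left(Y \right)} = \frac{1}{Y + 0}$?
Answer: $\frac{432964}{81} \approx 5345.2$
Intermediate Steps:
$z{\left(Y \right)} = \frac{1}{Y}$
$D{\left(K \right)} = 2 K \left(K + \frac{1}{K}\right)$ ($D{\left(K \right)} = \left(K + K\right) \left(K + \frac{1}{K}\right) = 2 K \left(K + \frac{1}{K}\right)$)
$w{\left(B \right)} = - \frac{4}{9} - \frac{B}{9}$ ($w{\left(B \right)} = \left(-4 - B\right) \frac{1}{9} = - \frac{4}{9} - \frac{B}{9}$)
$\left(D{\left(-6 \right)} + w{\left(J \right)}\right)^{2} = \left(\left(2 + 2 \left(-6\right)^{2}\right) - \frac{8}{9}\right)^{2} = \left(\left(2 + 2 \cdot 36\right) - \frac{8}{9}\right)^{2} = \left(\left(2 + 72\right) - \frac{8}{9}\right)^{2} = \left(74 - \frac{8}{9}\right)^{2} = \left(\frac{658}{9}\right)^{2} = \frac{432964}{81}$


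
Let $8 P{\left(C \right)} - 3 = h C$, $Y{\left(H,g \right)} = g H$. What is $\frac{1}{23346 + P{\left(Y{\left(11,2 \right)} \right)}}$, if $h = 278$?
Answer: $\frac{8}{192887} \approx 4.1475 \cdot 10^{-5}$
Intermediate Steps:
$Y{\left(H,g \right)} = H g$
$P{\left(C \right)} = \frac{3}{8} + \frac{139 C}{4}$ ($P{\left(C \right)} = \frac{3}{8} + \frac{278 C}{8} = \frac{3}{8} + \frac{139 C}{4}$)
$\frac{1}{23346 + P{\left(Y{\left(11,2 \right)} \right)}} = \frac{1}{23346 + \left(\frac{3}{8} + \frac{139 \cdot 11 \cdot 2}{4}\right)} = \frac{1}{23346 + \left(\frac{3}{8} + \frac{139}{4} \cdot 22\right)} = \frac{1}{23346 + \left(\frac{3}{8} + \frac{1529}{2}\right)} = \frac{1}{23346 + \frac{6119}{8}} = \frac{1}{\frac{192887}{8}} = \frac{8}{192887}$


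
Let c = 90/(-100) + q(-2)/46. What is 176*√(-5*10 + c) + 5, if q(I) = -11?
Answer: 5 + 176*I*√676315/115 ≈ 5.0 + 1258.6*I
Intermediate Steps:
c = -131/115 (c = 90/(-100) - 11/46 = 90*(-1/100) - 11*1/46 = -9/10 - 11/46 = -131/115 ≈ -1.1391)
176*√(-5*10 + c) + 5 = 176*√(-5*10 - 131/115) + 5 = 176*√(-50 - 131/115) + 5 = 176*√(-5881/115) + 5 = 176*(I*√676315/115) + 5 = 176*I*√676315/115 + 5 = 5 + 176*I*√676315/115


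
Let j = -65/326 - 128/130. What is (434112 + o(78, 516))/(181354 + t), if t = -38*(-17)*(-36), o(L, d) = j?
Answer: 9198808191/3350096620 ≈ 2.7458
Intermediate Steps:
j = -25089/21190 (j = -65*1/326 - 128*1/130 = -65/326 - 64/65 = -25089/21190 ≈ -1.1840)
o(L, d) = -25089/21190
t = -23256 (t = 646*(-36) = -23256)
(434112 + o(78, 516))/(181354 + t) = (434112 - 25089/21190)/(181354 - 23256) = (9198808191/21190)/158098 = (9198808191/21190)*(1/158098) = 9198808191/3350096620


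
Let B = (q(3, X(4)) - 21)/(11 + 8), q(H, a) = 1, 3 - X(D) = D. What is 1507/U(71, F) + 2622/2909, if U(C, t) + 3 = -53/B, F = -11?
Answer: 90160294/2754823 ≈ 32.728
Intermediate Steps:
X(D) = 3 - D
B = -20/19 (B = (1 - 21)/(11 + 8) = -20/19 ≈ -1.0526)
U(C, t) = 947/20 (U(C, t) = -3 - 53/(-20/19) = -3 - 53*(-19/20) = -3 + 1007/20 = 947/20)
1507/U(71, F) + 2622/2909 = 1507/(947/20) + 2622/2909 = 1507*(20/947) + 2622*(1/2909) = 30140/947 + 2622/2909 = 90160294/2754823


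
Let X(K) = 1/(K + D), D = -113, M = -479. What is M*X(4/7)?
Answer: 3353/787 ≈ 4.2605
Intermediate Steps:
X(K) = 1/(-113 + K) (X(K) = 1/(K - 113) = 1/(-113 + K))
M*X(4/7) = -479/(-113 + 4/7) = -479/(-787/7) = -479*(-7/787) = 3353/787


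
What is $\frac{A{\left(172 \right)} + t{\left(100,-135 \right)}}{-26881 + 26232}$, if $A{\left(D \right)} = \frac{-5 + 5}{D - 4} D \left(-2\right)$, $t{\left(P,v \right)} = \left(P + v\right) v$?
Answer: $- \frac{4725}{649} \approx -7.2804$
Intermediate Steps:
$t{\left(P,v \right)} = v \left(P + v\right)$
$A{\left(D \right)} = 0$ ($A{\left(D \right)} = \frac{0}{-4 + D} D \left(-2\right) = 0 D \left(-2\right) = 0 \left(-2\right) = 0$)
$\frac{A{\left(172 \right)} + t{\left(100,-135 \right)}}{-26881 + 26232} = \frac{0 - 135 \left(100 - 135\right)}{-26881 + 26232} = \frac{0 - -4725}{-649} = \left(0 + 4725\right) \left(- \frac{1}{649}\right) = 4725 \left(- \frac{1}{649}\right) = - \frac{4725}{649}$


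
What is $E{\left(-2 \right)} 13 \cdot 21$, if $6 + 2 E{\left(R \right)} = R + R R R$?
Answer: $-2184$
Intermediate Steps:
$E{\left(R \right)} = -3 + \frac{R}{2} + \frac{R^{3}}{2}$ ($E{\left(R \right)} = -3 + \frac{R + R R R}{2} = -3 + \frac{R + R^{2} R}{2} = -3 + \frac{R + R^{3}}{2} = -3 + \left(\frac{R}{2} + \frac{R^{3}}{2}\right) = -3 + \frac{R}{2} + \frac{R^{3}}{2}$)
$E{\left(-2 \right)} 13 \cdot 21 = \left(-3 + \frac{1}{2} \left(-2\right) + \frac{\left(-2\right)^{3}}{2}\right) 13 \cdot 21 = \left(-3 - 1 + \frac{1}{2} \left(-8\right)\right) 13 \cdot 21 = \left(-3 - 1 - 4\right) 13 \cdot 21 = \left(-8\right) 13 \cdot 21 = \left(-104\right) 21 = -2184$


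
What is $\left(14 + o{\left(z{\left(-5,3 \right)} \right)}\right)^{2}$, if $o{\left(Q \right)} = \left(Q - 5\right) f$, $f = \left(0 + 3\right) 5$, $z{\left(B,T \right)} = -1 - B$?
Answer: $1$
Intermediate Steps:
$f = 15$ ($f = 3 \cdot 5 = 15$)
$o{\left(Q \right)} = -75 + 15 Q$ ($o{\left(Q \right)} = \left(Q - 5\right) 15 = \left(-5 + Q\right) 15 = -75 + 15 Q$)
$\left(14 + o{\left(z{\left(-5,3 \right)} \right)}\right)^{2} = \left(14 - \left(75 - 15 \left(-1 - -5\right)\right)\right)^{2} = \left(14 - \left(75 - 15 \left(-1 + 5\right)\right)\right)^{2} = \left(14 + \left(-75 + 15 \cdot 4\right)\right)^{2} = \left(14 + \left(-75 + 60\right)\right)^{2} = \left(14 - 15\right)^{2} = \left(-1\right)^{2} = 1$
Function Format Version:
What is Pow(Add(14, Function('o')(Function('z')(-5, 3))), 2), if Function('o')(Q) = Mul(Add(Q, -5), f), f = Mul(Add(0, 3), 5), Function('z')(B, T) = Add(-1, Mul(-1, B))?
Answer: 1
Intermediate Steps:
f = 15 (f = Mul(3, 5) = 15)
Function('o')(Q) = Add(-75, Mul(15, Q)) (Function('o')(Q) = Mul(Add(Q, -5), 15) = Mul(Add(-5, Q), 15) = Add(-75, Mul(15, Q)))
Pow(Add(14, Function('o')(Function('z')(-5, 3))), 2) = Pow(Add(14, Add(-75, Mul(15, Add(-1, Mul(-1, -5))))), 2) = Pow(Add(14, Add(-75, Mul(15, Add(-1, 5)))), 2) = Pow(Add(14, Add(-75, Mul(15, 4))), 2) = Pow(Add(14, Add(-75, 60)), 2) = Pow(Add(14, -15), 2) = Pow(-1, 2) = 1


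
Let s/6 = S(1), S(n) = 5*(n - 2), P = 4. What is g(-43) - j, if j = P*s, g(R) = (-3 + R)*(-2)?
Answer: 212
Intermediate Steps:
S(n) = -10 + 5*n (S(n) = 5*(-2 + n) = -10 + 5*n)
s = -30 (s = 6*(-10 + 5*1) = 6*(-10 + 5) = 6*(-5) = -30)
g(R) = 6 - 2*R
j = -120 (j = 4*(-30) = -120)
g(-43) - j = (6 - 2*(-43)) - 1*(-120) = (6 + 86) + 120 = 92 + 120 = 212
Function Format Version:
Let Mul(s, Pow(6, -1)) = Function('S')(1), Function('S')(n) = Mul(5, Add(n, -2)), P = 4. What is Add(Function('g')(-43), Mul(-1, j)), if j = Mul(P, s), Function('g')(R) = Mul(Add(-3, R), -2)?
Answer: 212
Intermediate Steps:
Function('S')(n) = Add(-10, Mul(5, n)) (Function('S')(n) = Mul(5, Add(-2, n)) = Add(-10, Mul(5, n)))
s = -30 (s = Mul(6, Add(-10, Mul(5, 1))) = Mul(6, Add(-10, 5)) = Mul(6, -5) = -30)
Function('g')(R) = Add(6, Mul(-2, R))
j = -120 (j = Mul(4, -30) = -120)
Add(Function('g')(-43), Mul(-1, j)) = Add(Add(6, Mul(-2, -43)), Mul(-1, -120)) = Add(Add(6, 86), 120) = Add(92, 120) = 212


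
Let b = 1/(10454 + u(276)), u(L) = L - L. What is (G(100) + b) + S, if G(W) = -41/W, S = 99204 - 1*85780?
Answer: 7016510543/522700 ≈ 13424.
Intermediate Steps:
u(L) = 0
S = 13424 (S = 99204 - 85780 = 13424)
b = 1/10454 (b = 1/(10454 + 0) = 1/10454 ≈ 9.5657e-5)
(G(100) + b) + S = (-41/100 + 1/10454) + 13424 = -214257/522700 + 13424 = 7016510543/522700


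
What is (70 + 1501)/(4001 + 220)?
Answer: 1571/4221 ≈ 0.37219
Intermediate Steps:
(70 + 1501)/(4001 + 220) = 1571/4221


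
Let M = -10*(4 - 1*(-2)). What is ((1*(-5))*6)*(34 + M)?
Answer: 780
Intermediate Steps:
M = -60 (M = -10*(4 + 2) = -10*6 = -60)
((1*(-5))*6)*(34 + M) = ((1*(-5))*6)*(34 - 60) = -5*6*(-26) = -30*(-26) = 780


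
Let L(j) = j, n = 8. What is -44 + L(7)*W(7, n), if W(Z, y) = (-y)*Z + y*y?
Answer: 12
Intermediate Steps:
W(Z, y) = y**2 - Z*y (W(Z, y) = -Z*y + y**2 = y**2 - Z*y)
-44 + L(7)*W(7, n) = -44 + 7*(8*(8 - 1*7)) = -44 + 7*(8*(8 - 7)) = -44 + 7*(8*1) = -44 + 7*8 = -44 + 56 = 12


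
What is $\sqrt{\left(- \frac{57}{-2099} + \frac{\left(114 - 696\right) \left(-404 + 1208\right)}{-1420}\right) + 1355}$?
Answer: $\frac{8 \sqrt{14614586261165}}{745145} \approx 41.043$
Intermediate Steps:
$\sqrt{\left(- \frac{57}{-2099} + \frac{\left(114 - 696\right) \left(-404 + 1208\right)}{-1420}\right) + 1355} = \sqrt{\left(\left(-57\right) \left(- \frac{1}{2099}\right) + \left(-582\right) 804 \left(- \frac{1}{1420}\right)\right) + 1355} = \sqrt{\left(\frac{57}{2099} - - \frac{116982}{355}\right) + 1355} = \sqrt{\left(\frac{57}{2099} + \frac{116982}{355}\right) + 1355} = \sqrt{\frac{245565453}{745145} + 1355} = \sqrt{\frac{1255236928}{745145}} = \frac{8 \sqrt{14614586261165}}{745145}$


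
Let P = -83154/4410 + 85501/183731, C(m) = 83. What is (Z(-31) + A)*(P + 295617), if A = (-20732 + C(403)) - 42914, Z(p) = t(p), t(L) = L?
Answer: -846188370995840898/45014095 ≈ -1.8798e+10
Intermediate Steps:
Z(p) = p
P = -2483484694/135042285 (P = -83154*1/4410 + 85501*(1/183731) = -13859/735 + 85501/183731 = -2483484694/135042285 ≈ -18.390)
A = -63563 (A = (-20732 + 83) - 42914 = -20649 - 42914 = -63563)
(Z(-31) + A)*(P + 295617) = (-31 - 63563)*(-2483484694/135042285 + 295617) = -63594*39918311680151/135042285 = -846188370995840898/45014095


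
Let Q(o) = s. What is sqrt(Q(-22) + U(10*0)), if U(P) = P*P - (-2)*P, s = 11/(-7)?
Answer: I*sqrt(77)/7 ≈ 1.2536*I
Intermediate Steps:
s = -11/7 (s = 11*(-1/7) = -11/7 ≈ -1.5714)
Q(o) = -11/7
U(P) = P**2 + 2*P
sqrt(Q(-22) + U(10*0)) = sqrt(-11/7 + (10*0)*(2 + 10*0)) = sqrt(-11/7 + 0*(2 + 0)) = sqrt(-11/7 + 0*2) = sqrt(-11/7 + 0) = sqrt(-11/7) = I*sqrt(77)/7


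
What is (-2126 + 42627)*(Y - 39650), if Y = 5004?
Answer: -1403197646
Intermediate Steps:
(-2126 + 42627)*(Y - 39650) = (-2126 + 42627)*(5004 - 39650) = 40501*(-34646) = -1403197646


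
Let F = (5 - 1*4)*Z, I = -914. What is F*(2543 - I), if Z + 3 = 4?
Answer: 3457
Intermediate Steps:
Z = 1 (Z = -3 + 4 = 1)
F = 1 (F = (5 - 1*4)*1 = (5 - 4)*1 = 1*1 = 1)
F*(2543 - I) = 1*(2543 - 1*(-914)) = 1*(2543 + 914) = 1*3457 = 3457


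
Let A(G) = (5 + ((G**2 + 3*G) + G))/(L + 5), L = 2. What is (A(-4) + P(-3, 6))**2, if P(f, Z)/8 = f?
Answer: 26569/49 ≈ 542.22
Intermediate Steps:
P(f, Z) = 8*f
A(G) = 5/7 + G**2/7 + 4*G/7 (A(G) = (5 + ((G**2 + 3*G) + G))/(2 + 5) = (5 + (G**2 + 4*G))/7 = (5 + G**2 + 4*G)*(1/7) = 5/7 + G**2/7 + 4*G/7)
(A(-4) + P(-3, 6))**2 = ((5/7 + (1/7)*(-4)**2 + (4/7)*(-4)) + 8*(-3))**2 = ((5/7 + (1/7)*16 - 16/7) - 24)**2 = ((5/7 + 16/7 - 16/7) - 24)**2 = (5/7 - 24)**2 = (-163/7)**2 = 26569/49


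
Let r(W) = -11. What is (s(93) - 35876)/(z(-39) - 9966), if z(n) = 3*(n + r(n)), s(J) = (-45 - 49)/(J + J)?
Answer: 3336515/940788 ≈ 3.5465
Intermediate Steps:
s(J) = -47/J (s(J) = -94*1/(2*J) = -47/J)
z(n) = -33 + 3*n (z(n) = 3*(n - 11) = 3*(-11 + n) = -33 + 3*n)
(s(93) - 35876)/(z(-39) - 9966) = (-47/93 - 35876)/((-33 + 3*(-39)) - 9966) = (-47*1/93 - 35876)/((-33 - 117) - 9966) = (-47/93 - 35876)/(-150 - 9966) = -3336515/93/(-10116) = -3336515/93*(-1/10116) = 3336515/940788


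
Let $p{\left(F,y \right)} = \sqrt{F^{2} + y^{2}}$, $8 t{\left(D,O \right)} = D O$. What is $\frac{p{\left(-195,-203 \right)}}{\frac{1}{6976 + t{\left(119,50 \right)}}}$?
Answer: $\frac{30879 \sqrt{79234}}{4} \approx 2.173 \cdot 10^{6}$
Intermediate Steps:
$t{\left(D,O \right)} = \frac{D O}{8}$
$\frac{p{\left(-195,-203 \right)}}{\frac{1}{6976 + t{\left(119,50 \right)}}} = \frac{\sqrt{\left(-195\right)^{2} + \left(-203\right)^{2}}}{\frac{1}{6976 + \frac{1}{8} \cdot 119 \cdot 50}} = \frac{\sqrt{38025 + 41209}}{\frac{1}{6976 + \frac{2975}{4}}} = \frac{\sqrt{79234}}{\frac{1}{\frac{30879}{4}}} = \frac{\sqrt{79234}}{\frac{4}{30879}} = \sqrt{79234} \cdot \frac{30879}{4} = \frac{30879 \sqrt{79234}}{4}$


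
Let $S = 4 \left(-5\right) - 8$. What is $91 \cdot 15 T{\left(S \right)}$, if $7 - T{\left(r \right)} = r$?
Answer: $47775$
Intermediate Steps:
$S = -28$ ($S = -20 - 8 = -28$)
$T{\left(r \right)} = 7 - r$
$91 \cdot 15 T{\left(S \right)} = 91 \cdot 15 \left(7 - -28\right) = 1365 \left(7 + 28\right) = 1365 \cdot 35 = 47775$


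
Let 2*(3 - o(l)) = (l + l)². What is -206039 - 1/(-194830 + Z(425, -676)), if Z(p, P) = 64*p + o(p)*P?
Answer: -50280797830339/244035342 ≈ -2.0604e+5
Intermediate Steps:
o(l) = 3 - 2*l² (o(l) = 3 - (l + l)²/2 = 3 - 4*l²/2 = 3 - 2*l²)
Z(p, P) = 64*p + P*(3 - 2*p²) (Z(p, P) = 64*p + (3 - 2*p²)*P = 64*p + P*(3 - 2*p²))
-206039 - 1/(-194830 + Z(425, -676)) = -206039 - 1/(-194830 + (64*425 - 1*(-676)*(-3 + 2*425²))) = -206039 - 1/(-194830 + (27200 - 1*(-676)*(-3 + 2*180625))) = -206039 - 1/(-194830 + (27200 - 1*(-676)*(-3 + 361250))) = -206039 - 1/(-194830 + (27200 - 1*(-676)*361247)) = -206039 - 1/(-194830 + (27200 + 244202972)) = -206039 - 1/(-194830 + 244230172) = -206039 - 1/244035342 = -50280797830339/244035342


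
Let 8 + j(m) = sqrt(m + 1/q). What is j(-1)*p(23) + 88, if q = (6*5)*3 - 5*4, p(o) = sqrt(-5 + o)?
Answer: 88 + 3*sqrt(2)*(-560 + I*sqrt(4830))/70 ≈ 54.059 + 4.2122*I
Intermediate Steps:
q = 70 (q = 30*3 - 20 = 90 - 20 = 70)
j(m) = -8 + sqrt(1/70 + m) (j(m) = -8 + sqrt(m + 1/70) = -8 + sqrt(1/70 + m))
j(-1)*p(23) + 88 = (-8 + sqrt(70 + 4900*(-1))/70)*sqrt(-5 + 23) + 88 = (-8 + sqrt(70 - 4900)/70)*sqrt(18) + 88 = (-8 + sqrt(-4830)/70)*(3*sqrt(2)) + 88 = (-8 + (I*sqrt(4830))/70)*(3*sqrt(2)) + 88 = (-8 + I*sqrt(4830)/70)*(3*sqrt(2)) + 88 = 3*sqrt(2)*(-8 + I*sqrt(4830)/70) + 88 = 88 + 3*sqrt(2)*(-8 + I*sqrt(4830)/70)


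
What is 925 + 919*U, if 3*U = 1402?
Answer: 1291213/3 ≈ 4.3040e+5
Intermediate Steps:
U = 1402/3 (U = (⅓)*1402 = 1402/3 ≈ 467.33)
925 + 919*U = 925 + 919*(1402/3) = 925 + 1288438/3 = 1291213/3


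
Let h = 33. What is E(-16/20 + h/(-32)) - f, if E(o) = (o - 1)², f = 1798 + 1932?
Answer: -95282791/25600 ≈ -3722.0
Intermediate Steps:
f = 3730
E(o) = (-1 + o)²
E(-16/20 + h/(-32)) - f = (-1 + (-16/20 + 33/(-32)))² - 1*3730 = (-1 + (-16*1/20 + 33*(-1/32)))² - 3730 = (-1 + (-⅘ - 33/32))² - 3730 = (-1 - 293/160)² - 3730 = (-453/160)² - 3730 = 205209/25600 - 3730 = -95282791/25600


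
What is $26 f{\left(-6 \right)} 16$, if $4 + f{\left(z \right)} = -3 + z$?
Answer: $-5408$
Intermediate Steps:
$f{\left(z \right)} = -7 + z$ ($f{\left(z \right)} = -4 + \left(-3 + z\right) = -7 + z$)
$26 f{\left(-6 \right)} 16 = 26 \left(-7 - 6\right) 16 = 26 \left(-13\right) 16 = \left(-338\right) 16 = -5408$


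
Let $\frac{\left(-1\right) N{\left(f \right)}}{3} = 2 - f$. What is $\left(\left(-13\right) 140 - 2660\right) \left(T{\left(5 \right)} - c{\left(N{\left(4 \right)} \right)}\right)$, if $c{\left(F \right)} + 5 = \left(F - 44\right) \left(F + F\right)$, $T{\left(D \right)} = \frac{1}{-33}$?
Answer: $- \frac{68149760}{33} \approx -2.0651 \cdot 10^{6}$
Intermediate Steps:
$T{\left(D \right)} = - \frac{1}{33}$
$N{\left(f \right)} = -6 + 3 f$ ($N{\left(f \right)} = - 3 \left(2 - f\right) = -6 + 3 f$)
$c{\left(F \right)} = -5 + 2 F \left(-44 + F\right)$ ($c{\left(F \right)} = -5 + \left(F - 44\right) \left(F + F\right) = -5 + \left(-44 + F\right) 2 F = -5 + 2 F \left(-44 + F\right)$)
$\left(\left(-13\right) 140 - 2660\right) \left(T{\left(5 \right)} - c{\left(N{\left(4 \right)} \right)}\right) = \left(\left(-13\right) 140 - 2660\right) \left(- \frac{1}{33} - \left(-5 - 88 \left(-6 + 3 \cdot 4\right) + 2 \left(-6 + 3 \cdot 4\right)^{2}\right)\right) = \left(-1820 - 2660\right) \left(- \frac{1}{33} - \left(-5 - 88 \left(-6 + 12\right) + 2 \left(-6 + 12\right)^{2}\right)\right) = - 4480 \left(- \frac{1}{33} - \left(-5 - 528 + 2 \cdot 6^{2}\right)\right) = - 4480 \left(- \frac{1}{33} - \left(-5 - 528 + 2 \cdot 36\right)\right) = - 4480 \left(- \frac{1}{33} - \left(-5 - 528 + 72\right)\right) = - 4480 \left(- \frac{1}{33} - -461\right) = - 4480 \left(- \frac{1}{33} + 461\right) = \left(-4480\right) \frac{15212}{33} = - \frac{68149760}{33}$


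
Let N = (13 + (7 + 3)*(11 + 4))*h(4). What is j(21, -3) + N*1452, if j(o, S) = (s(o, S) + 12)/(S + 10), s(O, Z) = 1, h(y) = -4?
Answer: -6626915/7 ≈ -9.4670e+5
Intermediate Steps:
j(o, S) = 13/(10 + S) (j(o, S) = (1 + 12)/(S + 10) = 13/(10 + S))
N = -652 (N = (13 + (7 + 3)*(11 + 4))*(-4) = (13 + 10*15)*(-4) = (13 + 150)*(-4) = 163*(-4) = -652)
j(21, -3) + N*1452 = 13/(10 - 3) - 652*1452 = 13/7 - 946704 = -6626915/7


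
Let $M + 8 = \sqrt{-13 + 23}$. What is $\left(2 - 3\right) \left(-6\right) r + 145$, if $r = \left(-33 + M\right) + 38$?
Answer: $127 + 6 \sqrt{10} \approx 145.97$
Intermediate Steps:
$M = -8 + \sqrt{10}$ ($M = -8 + \sqrt{-13 + 23} = -8 + \sqrt{10} \approx -4.8377$)
$r = -3 + \sqrt{10}$ ($r = \left(-33 - \left(8 - \sqrt{10}\right)\right) + 38 = \left(-41 + \sqrt{10}\right) + 38 = -3 + \sqrt{10} \approx 0.16228$)
$\left(2 - 3\right) \left(-6\right) r + 145 = \left(2 - 3\right) \left(-6\right) \left(-3 + \sqrt{10}\right) + 145 = \left(-1\right) \left(-6\right) \left(-3 + \sqrt{10}\right) + 145 = 6 \left(-3 + \sqrt{10}\right) + 145 = \left(-18 + 6 \sqrt{10}\right) + 145 = 127 + 6 \sqrt{10}$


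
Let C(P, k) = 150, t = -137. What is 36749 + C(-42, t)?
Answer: 36899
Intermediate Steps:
36749 + C(-42, t) = 36749 + 150 = 36899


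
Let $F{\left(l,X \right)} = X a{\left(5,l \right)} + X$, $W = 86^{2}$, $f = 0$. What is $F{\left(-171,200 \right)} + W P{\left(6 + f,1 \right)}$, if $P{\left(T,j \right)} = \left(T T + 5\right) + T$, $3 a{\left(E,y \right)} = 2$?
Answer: $\frac{1043836}{3} \approx 3.4795 \cdot 10^{5}$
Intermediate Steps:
$a{\left(E,y \right)} = \frac{2}{3}$ ($a{\left(E,y \right)} = \frac{1}{3} \cdot 2 = \frac{2}{3}$)
$W = 7396$
$F{\left(l,X \right)} = \frac{5 X}{3}$ ($F{\left(l,X \right)} = X \frac{2}{3} + X = \frac{2 X}{3} + X = \frac{5 X}{3}$)
$P{\left(T,j \right)} = 5 + T + T^{2}$ ($P{\left(T,j \right)} = \left(T^{2} + 5\right) + T = \left(5 + T^{2}\right) + T = 5 + T + T^{2}$)
$F{\left(-171,200 \right)} + W P{\left(6 + f,1 \right)} = \frac{5}{3} \cdot 200 + 7396 \left(5 + \left(6 + 0\right) + \left(6 + 0\right)^{2}\right) = \frac{1000}{3} + 7396 \left(5 + 6 + 6^{2}\right) = \frac{1000}{3} + 7396 \left(5 + 6 + 36\right) = \frac{1000}{3} + 7396 \cdot 47 = \frac{1000}{3} + 347612 = \frac{1043836}{3}$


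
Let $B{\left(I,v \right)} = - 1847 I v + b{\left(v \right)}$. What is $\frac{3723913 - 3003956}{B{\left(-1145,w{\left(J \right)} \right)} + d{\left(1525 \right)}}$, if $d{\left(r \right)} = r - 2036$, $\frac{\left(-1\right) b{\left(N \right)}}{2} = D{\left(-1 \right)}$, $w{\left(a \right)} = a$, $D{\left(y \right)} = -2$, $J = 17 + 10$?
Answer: $\frac{719957}{57099498} \approx 0.012609$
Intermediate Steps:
$J = 27$
$b{\left(N \right)} = 4$ ($b{\left(N \right)} = \left(-2\right) \left(-2\right) = 4$)
$B{\left(I,v \right)} = 4 - 1847 I v$ ($B{\left(I,v \right)} = - 1847 I v + 4 = 4 - 1847 I v$)
$d{\left(r \right)} = -2036 + r$
$\frac{3723913 - 3003956}{B{\left(-1145,w{\left(J \right)} \right)} + d{\left(1525 \right)}} = \frac{3723913 - 3003956}{\left(4 - \left(-2114815\right) 27\right) + \left(-2036 + 1525\right)} = \frac{719957}{\left(4 + 57100005\right) - 511} = \frac{719957}{57100009 - 511} = \frac{719957}{57099498}$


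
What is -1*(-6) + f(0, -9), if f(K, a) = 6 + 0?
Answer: 12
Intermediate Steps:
f(K, a) = 6
-1*(-6) + f(0, -9) = -1*(-6) + 6 = 6 + 6 = 12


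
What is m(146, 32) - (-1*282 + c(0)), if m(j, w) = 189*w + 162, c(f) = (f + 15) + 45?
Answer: 6432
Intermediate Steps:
c(f) = 60 + f (c(f) = (15 + f) + 45 = 60 + f)
m(j, w) = 162 + 189*w
m(146, 32) - (-1*282 + c(0)) = (162 + 189*32) - (-1*282 + (60 + 0)) = (162 + 6048) - (-282 + 60) = 6210 - 1*(-222) = 6210 + 222 = 6432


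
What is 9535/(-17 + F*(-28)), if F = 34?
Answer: -9535/969 ≈ -9.8400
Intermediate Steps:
9535/(-17 + F*(-28)) = 9535/(-17 + 34*(-28)) = 9535/(-17 - 952) = 9535/(-969) = 9535*(-1/969) = -9535/969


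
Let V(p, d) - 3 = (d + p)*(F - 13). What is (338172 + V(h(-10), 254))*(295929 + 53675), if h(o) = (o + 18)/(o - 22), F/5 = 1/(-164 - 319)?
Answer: 8078047913120/69 ≈ 1.1707e+11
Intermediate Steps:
F = -5/483 (F = 5/(-164 - 319) = 5/(-483) = 5*(-1/483) = -5/483 ≈ -0.010352)
h(o) = (18 + o)/(-22 + o)
V(p, d) = 3 - 6284*d/483 - 6284*p/483 (V(p, d) = 3 + (d + p)*(-5/483 - 13) = 3 + (d + p)*(-6284/483) = 3 + (-6284*d/483 - 6284*p/483) = 3 - 6284*d/483 - 6284*p/483)
(338172 + V(h(-10), 254))*(295929 + 53675) = (338172 + (3 - 6284/483*254 - 6284*(18 - 10)/(483*(-22 - 10))))*(295929 + 53675) = (338172 + (3 - 1596136/483 - 6284*8/(483*(-32))))*349604 = (338172 + (3 - 1596136/483 - (-1571)*8/3864))*349604 = (338172 + (3 - 1596136/483 - 6284/483*(-¼)))*349604 = (338172 + (3 - 1596136/483 + 1571/483))*349604 = (338172 - 227588/69)*349604 = (23106280/69)*349604 = 8078047913120/69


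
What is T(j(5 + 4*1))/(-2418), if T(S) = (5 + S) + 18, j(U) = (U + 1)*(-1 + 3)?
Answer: -43/2418 ≈ -0.017783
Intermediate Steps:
j(U) = 2 + 2*U (j(U) = (1 + U)*2 = 2 + 2*U)
T(S) = 23 + S
T(j(5 + 4*1))/(-2418) = (23 + (2 + 2*(5 + 4*1)))/(-2418) = (23 + (2 + 2*(5 + 4)))*(-1/2418) = (23 + (2 + 2*9))*(-1/2418) = (23 + (2 + 18))*(-1/2418) = (23 + 20)*(-1/2418) = 43*(-1/2418) = -43/2418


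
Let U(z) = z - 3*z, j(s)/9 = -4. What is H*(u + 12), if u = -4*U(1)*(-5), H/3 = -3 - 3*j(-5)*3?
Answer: -26964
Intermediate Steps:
j(s) = -36 (j(s) = 9*(-4) = -36)
U(z) = -2*z
H = 963 (H = 3*(-3 - 3*(-36)*3) = 3*(-3 + 108*3) = 3*(-3 + 324) = 3*321 = 963)
u = -40 (u = -(-8)*(-5) = -4*(-2)*(-5) = 8*(-5) = -40)
H*(u + 12) = 963*(-40 + 12) = 963*(-28) = -26964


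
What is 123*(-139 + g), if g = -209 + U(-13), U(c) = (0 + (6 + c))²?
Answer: -36777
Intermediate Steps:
U(c) = (6 + c)²
g = -160 (g = -209 + (6 - 13)² = -209 + (-7)² = -209 + 49 = -160)
123*(-139 + g) = 123*(-139 - 160) = 123*(-299) = -36777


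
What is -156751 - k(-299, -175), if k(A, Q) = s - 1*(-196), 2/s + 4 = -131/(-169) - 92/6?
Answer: -1476713309/9409 ≈ -1.5695e+5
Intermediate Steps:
s = -1014/9409 (s = 2/(-4 + (-131/(-169) - 92/6)) = 2/(-4 + (-131*(-1/169) - 92*1/6)) = 2/(-4 + (131/169 - 46/3)) = 2/(-4 - 7381/507) = 2/(-9409/507) = 2*(-507/9409) = -1014/9409 ≈ -0.10777)
k(A, Q) = 1843150/9409 (k(A, Q) = -1014/9409 - 1*(-196) = -1014/9409 + 196 = 1843150/9409)
-156751 - k(-299, -175) = -156751 - 1*1843150/9409 = -156751 - 1843150/9409 = -1476713309/9409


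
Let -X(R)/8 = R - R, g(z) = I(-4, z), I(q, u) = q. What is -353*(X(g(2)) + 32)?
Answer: -11296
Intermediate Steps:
g(z) = -4
X(R) = 0 (X(R) = -8*(R - R) = -8*0 = 0)
-353*(X(g(2)) + 32) = -353*(0 + 32) = -353*32 = -11296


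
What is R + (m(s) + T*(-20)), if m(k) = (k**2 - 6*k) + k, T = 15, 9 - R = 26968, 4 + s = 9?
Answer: -27259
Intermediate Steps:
s = 5 (s = -4 + 9 = 5)
R = -26959 (R = 9 - 1*26968 = 9 - 26968 = -26959)
m(k) = k**2 - 5*k
R + (m(s) + T*(-20)) = -26959 + (5*(-5 + 5) + 15*(-20)) = -26959 + (5*0 - 300) = -26959 + (0 - 300) = -26959 - 300 = -27259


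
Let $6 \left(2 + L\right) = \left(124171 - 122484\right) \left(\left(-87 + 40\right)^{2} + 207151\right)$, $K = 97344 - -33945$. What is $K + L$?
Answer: $\frac{176989021}{3} \approx 5.8996 \cdot 10^{7}$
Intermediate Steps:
$K = 131289$ ($K = 97344 + 33945 = 131289$)
$L = \frac{176595154}{3}$ ($L = -2 + \frac{\left(124171 - 122484\right) \left(\left(-87 + 40\right)^{2} + 207151\right)}{6} = -2 + \frac{1687 \left(\left(-47\right)^{2} + 207151\right)}{6} = -2 + \frac{1687 \left(2209 + 207151\right)}{6} = -2 + \frac{1687 \cdot 209360}{6} = -2 + \frac{1}{6} \cdot 353190320 = -2 + \frac{176595160}{3} = \frac{176595154}{3} \approx 5.8865 \cdot 10^{7}$)
$K + L = 131289 + \frac{176595154}{3} = \frac{176989021}{3}$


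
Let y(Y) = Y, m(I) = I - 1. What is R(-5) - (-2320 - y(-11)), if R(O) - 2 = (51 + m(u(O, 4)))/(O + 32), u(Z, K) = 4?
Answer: 2313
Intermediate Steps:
m(I) = -1 + I
R(O) = 2 + 54/(32 + O) (R(O) = 2 + (51 + (-1 + 4))/(O + 32) = 2 + (51 + 3)/(32 + O) = 2 + 54/(32 + O))
R(-5) - (-2320 - y(-11)) = 2*(59 - 5)/(32 - 5) - (-2320 - 1*(-11)) = 2*54/27 - (-2320 + 11) = 2*(1/27)*54 - 1*(-2309) = 4 + 2309 = 2313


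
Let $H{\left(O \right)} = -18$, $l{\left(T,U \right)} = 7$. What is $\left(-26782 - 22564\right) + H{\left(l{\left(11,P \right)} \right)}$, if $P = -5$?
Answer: $-49364$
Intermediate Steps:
$\left(-26782 - 22564\right) + H{\left(l{\left(11,P \right)} \right)} = \left(-26782 - 22564\right) - 18 = -49346 - 18 = -49364$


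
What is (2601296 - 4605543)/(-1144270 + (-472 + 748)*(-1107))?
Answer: 2004247/1449802 ≈ 1.3824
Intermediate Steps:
(2601296 - 4605543)/(-1144270 + (-472 + 748)*(-1107)) = -2004247/(-1144270 + 276*(-1107)) = -2004247/(-1144270 - 305532) = -2004247/(-1449802) = -2004247*(-1/1449802) = 2004247/1449802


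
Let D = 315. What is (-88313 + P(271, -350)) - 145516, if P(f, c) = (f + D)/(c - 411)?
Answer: -177944455/761 ≈ -2.3383e+5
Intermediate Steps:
P(f, c) = (315 + f)/(-411 + c) (P(f, c) = (f + 315)/(c - 411) = (315 + f)/(-411 + c))
(-88313 + P(271, -350)) - 145516 = (-88313 + (315 + 271)/(-411 - 350)) - 145516 = (-88313 + 586/(-761)) - 145516 = (-88313 - 1/761*586) - 145516 = (-88313 - 586/761) - 145516 = -67206779/761 - 145516 = -177944455/761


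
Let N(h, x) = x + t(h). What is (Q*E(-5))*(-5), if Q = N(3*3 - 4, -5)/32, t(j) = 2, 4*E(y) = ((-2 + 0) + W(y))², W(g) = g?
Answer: 735/128 ≈ 5.7422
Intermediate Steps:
E(y) = (-2 + y)²/4 (E(y) = ((-2 + 0) + y)²/4 = (-2 + y)²/4)
N(h, x) = 2 + x (N(h, x) = x + 2 = 2 + x)
Q = -3/32 (Q = (2 - 5)/32 = -3*1/32 = -3/32 ≈ -0.093750)
(Q*E(-5))*(-5) = -3*(-2 - 5)²/128*(-5) = -3*(-7)²/128*(-5) = -3*49/128*(-5) = -3/32*49/4*(-5) = -147/128*(-5) = 735/128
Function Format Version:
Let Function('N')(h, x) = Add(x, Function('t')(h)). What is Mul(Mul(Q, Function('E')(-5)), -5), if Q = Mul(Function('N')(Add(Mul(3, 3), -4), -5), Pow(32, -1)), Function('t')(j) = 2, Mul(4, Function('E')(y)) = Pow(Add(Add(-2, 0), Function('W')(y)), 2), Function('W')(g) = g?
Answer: Rational(735, 128) ≈ 5.7422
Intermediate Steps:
Function('E')(y) = Mul(Rational(1, 4), Pow(Add(-2, y), 2)) (Function('E')(y) = Mul(Rational(1, 4), Pow(Add(Add(-2, 0), y), 2)) = Mul(Rational(1, 4), Pow(Add(-2, y), 2)))
Function('N')(h, x) = Add(2, x) (Function('N')(h, x) = Add(x, 2) = Add(2, x))
Q = Rational(-3, 32) (Q = Mul(Add(2, -5), Pow(32, -1)) = Mul(-3, Rational(1, 32)) = Rational(-3, 32) ≈ -0.093750)
Mul(Mul(Q, Function('E')(-5)), -5) = Mul(Mul(Rational(-3, 32), Mul(Rational(1, 4), Pow(Add(-2, -5), 2))), -5) = Mul(Mul(Rational(-3, 32), Mul(Rational(1, 4), Pow(-7, 2))), -5) = Mul(Mul(Rational(-3, 32), Mul(Rational(1, 4), 49)), -5) = Mul(Mul(Rational(-3, 32), Rational(49, 4)), -5) = Mul(Rational(-147, 128), -5) = Rational(735, 128)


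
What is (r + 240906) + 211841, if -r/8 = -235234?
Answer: 2334619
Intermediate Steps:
r = 1881872 (r = -8*(-235234) = 1881872)
(r + 240906) + 211841 = (1881872 + 240906) + 211841 = 2122778 + 211841 = 2334619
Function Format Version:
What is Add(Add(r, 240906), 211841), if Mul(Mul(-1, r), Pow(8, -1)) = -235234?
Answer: 2334619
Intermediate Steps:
r = 1881872 (r = Mul(-8, -235234) = 1881872)
Add(Add(r, 240906), 211841) = Add(Add(1881872, 240906), 211841) = Add(2122778, 211841) = 2334619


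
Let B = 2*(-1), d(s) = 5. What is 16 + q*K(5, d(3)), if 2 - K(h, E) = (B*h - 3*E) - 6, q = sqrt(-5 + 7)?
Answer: 16 + 33*sqrt(2) ≈ 62.669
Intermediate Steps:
B = -2
q = sqrt(2) ≈ 1.4142
K(h, E) = 8 + 2*h + 3*E (K(h, E) = 2 - ((-2*h - 3*E) - 6) = 2 - ((-3*E - 2*h) - 6) = 2 - (-6 - 3*E - 2*h) = 2 + (6 + 2*h + 3*E) = 8 + 2*h + 3*E)
16 + q*K(5, d(3)) = 16 + sqrt(2)*(8 + 2*5 + 3*5) = 16 + sqrt(2)*(8 + 10 + 15) = 16 + sqrt(2)*33 = 16 + 33*sqrt(2)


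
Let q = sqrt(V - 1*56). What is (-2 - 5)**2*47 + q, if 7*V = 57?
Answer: 2303 + I*sqrt(2345)/7 ≈ 2303.0 + 6.9179*I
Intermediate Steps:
V = 57/7 (V = (1/7)*57 = 57/7 ≈ 8.1429)
q = I*sqrt(2345)/7 (q = sqrt(57/7 - 1*56) = sqrt(57/7 - 56) = sqrt(-335/7) = I*sqrt(2345)/7 ≈ 6.9179*I)
(-2 - 5)**2*47 + q = (-2 - 5)**2*47 + I*sqrt(2345)/7 = (-7)**2*47 + I*sqrt(2345)/7 = 49*47 + I*sqrt(2345)/7 = 2303 + I*sqrt(2345)/7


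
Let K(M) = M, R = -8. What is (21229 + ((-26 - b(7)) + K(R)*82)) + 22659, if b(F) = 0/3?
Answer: 43206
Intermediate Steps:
b(F) = 0 (b(F) = 0*(⅓) = 0)
(21229 + ((-26 - b(7)) + K(R)*82)) + 22659 = (21229 + ((-26 - 1*0) - 8*82)) + 22659 = (21229 + ((-26 + 0) - 656)) + 22659 = (21229 + (-26 - 656)) + 22659 = (21229 - 682) + 22659 = 20547 + 22659 = 43206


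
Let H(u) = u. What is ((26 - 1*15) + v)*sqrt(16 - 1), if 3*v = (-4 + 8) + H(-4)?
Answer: 11*sqrt(15) ≈ 42.603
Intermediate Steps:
v = 0 (v = ((-4 + 8) - 4)/3 = (4 - 4)/3 = (1/3)*0 = 0)
((26 - 1*15) + v)*sqrt(16 - 1) = ((26 - 1*15) + 0)*sqrt(16 - 1) = ((26 - 15) + 0)*sqrt(15) = (11 + 0)*sqrt(15) = 11*sqrt(15)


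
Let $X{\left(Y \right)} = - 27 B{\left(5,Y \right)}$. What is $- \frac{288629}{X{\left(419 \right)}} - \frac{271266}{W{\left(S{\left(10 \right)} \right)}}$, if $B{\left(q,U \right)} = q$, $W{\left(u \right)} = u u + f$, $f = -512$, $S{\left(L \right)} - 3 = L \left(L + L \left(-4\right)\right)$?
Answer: $\frac{25275276503}{11839095} \approx 2134.9$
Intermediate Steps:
$S{\left(L \right)} = 3 - 3 L^{2}$ ($S{\left(L \right)} = 3 + L \left(L + L \left(-4\right)\right) = 3 + L \left(L - 4 L\right) = 3 + L \left(- 3 L\right) = 3 - 3 L^{2}$)
$W{\left(u \right)} = -512 + u^{2}$ ($W{\left(u \right)} = u u - 512 = u^{2} - 512 = -512 + u^{2}$)
$X{\left(Y \right)} = -135$ ($X{\left(Y \right)} = \left(-27\right) 5 = -135$)
$- \frac{288629}{X{\left(419 \right)}} - \frac{271266}{W{\left(S{\left(10 \right)} \right)}} = - \frac{288629}{-135} - \frac{271266}{-512 + \left(3 - 3 \cdot 10^{2}\right)^{2}} = \left(-288629\right) \left(- \frac{1}{135}\right) - \frac{271266}{-512 + \left(3 - 300\right)^{2}} = \frac{288629}{135} - \frac{271266}{-512 + \left(3 - 300\right)^{2}} = \frac{288629}{135} - \frac{271266}{-512 + \left(-297\right)^{2}} = \frac{288629}{135} - \frac{271266}{-512 + 88209} = \frac{288629}{135} - \frac{271266}{87697} = \frac{25275276503}{11839095}$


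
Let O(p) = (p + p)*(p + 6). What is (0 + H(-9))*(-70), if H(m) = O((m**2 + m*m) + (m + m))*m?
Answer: 27216000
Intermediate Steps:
O(p) = 2*p*(6 + p) (O(p) = (2*p)*(6 + p) = 2*p*(6 + p))
H(m) = 2*m*(2*m + 2*m**2)*(6 + 2*m + 2*m**2) (H(m) = (2*((m**2 + m*m) + (m + m))*(6 + ((m**2 + m*m) + (m + m))))*m = (2*((m**2 + m**2) + 2*m)*(6 + ((m**2 + m**2) + 2*m)))*m = (2*(2*m**2 + 2*m)*(6 + (2*m**2 + 2*m)))*m = (2*(2*m + 2*m**2)*(6 + (2*m + 2*m**2)))*m = (2*(2*m + 2*m**2)*(6 + 2*m + 2*m**2))*m = 2*m*(2*m + 2*m**2)*(6 + 2*m + 2*m**2))
(0 + H(-9))*(-70) = (0 + 8*(-9)**2*(1 - 9)*(3 - 9*(1 - 9)))*(-70) = (0 + 8*81*(-8)*(3 - 9*(-8)))*(-70) = (0 + 8*81*(-8)*(3 + 72))*(-70) = (0 + 8*81*(-8)*75)*(-70) = (0 - 388800)*(-70) = -388800*(-70) = 27216000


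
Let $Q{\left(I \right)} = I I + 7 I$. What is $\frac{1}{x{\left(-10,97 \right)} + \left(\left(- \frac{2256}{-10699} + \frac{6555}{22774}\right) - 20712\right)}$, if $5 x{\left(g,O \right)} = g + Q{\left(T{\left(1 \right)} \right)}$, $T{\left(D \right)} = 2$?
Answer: $- \frac{1218295130}{25230771909907} \approx -4.8286 \cdot 10^{-5}$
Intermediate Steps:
$Q{\left(I \right)} = I^{2} + 7 I$
$x{\left(g,O \right)} = \frac{18}{5} + \frac{g}{5}$ ($x{\left(g,O \right)} = \frac{g + 2 \left(7 + 2\right)}{5} = \frac{g + 2 \cdot 9}{5} = \frac{g + 18}{5} = \frac{18 + g}{5} = \frac{18}{5} + \frac{g}{5}$)
$\frac{1}{x{\left(-10,97 \right)} + \left(\left(- \frac{2256}{-10699} + \frac{6555}{22774}\right) - 20712\right)} = \frac{1}{\left(\frac{18}{5} + \frac{1}{5} \left(-10\right)\right) + \left(\left(- \frac{2256}{-10699} + \frac{6555}{22774}\right) - 20712\right)} = \frac{1}{\left(\frac{18}{5} - 2\right) + \left(\left(\left(-2256\right) \left(- \frac{1}{10699}\right) + 6555 \cdot \frac{1}{22774}\right) - 20712\right)} = \frac{1}{\frac{8}{5} + \left(\left(\frac{2256}{10699} + \frac{6555}{22774}\right) - 20712\right)} = \frac{1}{\frac{8}{5} + \left(\frac{121510089}{243659026} - 20712\right)} = \frac{1}{\frac{8}{5} - \frac{5046544236423}{243659026}} = \frac{1}{- \frac{25230771909907}{1218295130}} = - \frac{1218295130}{25230771909907}$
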